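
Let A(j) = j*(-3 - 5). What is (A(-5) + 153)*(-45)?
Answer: -8685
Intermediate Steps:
A(j) = -8*j (A(j) = j*(-8) = -8*j)
(A(-5) + 153)*(-45) = (-8*(-5) + 153)*(-45) = (40 + 153)*(-45) = 193*(-45) = -8685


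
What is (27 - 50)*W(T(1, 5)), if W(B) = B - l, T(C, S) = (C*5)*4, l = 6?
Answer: -322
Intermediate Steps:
T(C, S) = 20*C (T(C, S) = (5*C)*4 = 20*C)
W(B) = -6 + B (W(B) = B - 1*6 = B - 6 = -6 + B)
(27 - 50)*W(T(1, 5)) = (27 - 50)*(-6 + 20*1) = -23*(-6 + 20) = -23*14 = -322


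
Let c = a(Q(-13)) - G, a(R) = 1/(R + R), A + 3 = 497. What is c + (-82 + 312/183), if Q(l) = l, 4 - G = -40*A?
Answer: -31473113/1586 ≈ -19844.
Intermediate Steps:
A = 494 (A = -3 + 497 = 494)
G = 19764 (G = 4 - (-40)*494 = 4 - 1*(-19760) = 4 + 19760 = 19764)
a(R) = 1/(2*R)
c = -513865/26 (c = (1/2)/(-13) - 1*19764 = (1/2)*(-1/13) - 19764 = -1/26 - 19764 = -513865/26 ≈ -19764.)
c + (-82 + 312/183) = -513865/26 + (-82 + 312/183) = -513865/26 + (-82 + 312*(1/183)) = -513865/26 + (-82 + 104/61) = -513865/26 - 4898/61 = -31473113/1586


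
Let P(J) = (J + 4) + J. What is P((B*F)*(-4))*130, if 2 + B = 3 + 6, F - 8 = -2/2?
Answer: -50440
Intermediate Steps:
F = 7 (F = 8 - 2/2 = 8 - 2*1/2 = 8 - 1 = 7)
B = 7 (B = -2 + (3 + 6) = -2 + 9 = 7)
P(J) = 4 + 2*J (P(J) = (4 + J) + J = 4 + 2*J)
P((B*F)*(-4))*130 = (4 + 2*((7*7)*(-4)))*130 = (4 + 2*(49*(-4)))*130 = (4 + 2*(-196))*130 = (4 - 392)*130 = -388*130 = -50440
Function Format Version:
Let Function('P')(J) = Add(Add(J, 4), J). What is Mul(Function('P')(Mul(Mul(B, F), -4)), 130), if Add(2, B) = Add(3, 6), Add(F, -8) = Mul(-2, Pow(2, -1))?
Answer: -50440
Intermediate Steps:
F = 7 (F = Add(8, Mul(-2, Pow(2, -1))) = Add(8, Mul(-2, Rational(1, 2))) = Add(8, -1) = 7)
B = 7 (B = Add(-2, Add(3, 6)) = Add(-2, 9) = 7)
Function('P')(J) = Add(4, Mul(2, J)) (Function('P')(J) = Add(Add(4, J), J) = Add(4, Mul(2, J)))
Mul(Function('P')(Mul(Mul(B, F), -4)), 130) = Mul(Add(4, Mul(2, Mul(Mul(7, 7), -4))), 130) = Mul(Add(4, Mul(2, Mul(49, -4))), 130) = Mul(Add(4, Mul(2, -196)), 130) = Mul(Add(4, -392), 130) = Mul(-388, 130) = -50440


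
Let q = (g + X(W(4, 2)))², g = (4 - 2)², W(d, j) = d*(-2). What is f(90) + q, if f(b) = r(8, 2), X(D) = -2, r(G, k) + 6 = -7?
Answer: -9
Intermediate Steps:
r(G, k) = -13 (r(G, k) = -6 - 7 = -13)
W(d, j) = -2*d
f(b) = -13
g = 4 (g = 2² = 4)
q = 4 (q = (4 - 2)² = 2² = 4)
f(90) + q = -13 + 4 = -9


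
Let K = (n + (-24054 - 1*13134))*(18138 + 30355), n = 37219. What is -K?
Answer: -1503283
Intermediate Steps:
K = 1503283 (K = (37219 + (-24054 - 1*13134))*(18138 + 30355) = (37219 + (-24054 - 13134))*48493 = (37219 - 37188)*48493 = 31*48493 = 1503283)
-K = -1*1503283 = -1503283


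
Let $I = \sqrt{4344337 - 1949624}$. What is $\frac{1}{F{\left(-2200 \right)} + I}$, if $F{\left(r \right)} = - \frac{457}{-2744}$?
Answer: $- \frac{1254008}{18031077534319} + \frac{7529536 \sqrt{2394713}}{18031077534319} \approx 0.00064614$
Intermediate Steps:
$F{\left(r \right)} = \frac{457}{2744}$ ($F{\left(r \right)} = \left(-457\right) \left(- \frac{1}{2744}\right) = \frac{457}{2744}$)
$I = \sqrt{2394713} \approx 1547.5$
$\frac{1}{F{\left(-2200 \right)} + I} = \frac{1}{\frac{457}{2744} + \sqrt{2394713}}$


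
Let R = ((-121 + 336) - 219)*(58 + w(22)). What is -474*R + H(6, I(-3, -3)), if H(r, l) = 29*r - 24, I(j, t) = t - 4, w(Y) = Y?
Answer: 151830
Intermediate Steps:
I(j, t) = -4 + t
R = -320 (R = ((-121 + 336) - 219)*(58 + 22) = (215 - 219)*80 = -4*80 = -320)
H(r, l) = -24 + 29*r
-474*R + H(6, I(-3, -3)) = -474*(-320) + (-24 + 29*6) = 151680 + (-24 + 174) = 151680 + 150 = 151830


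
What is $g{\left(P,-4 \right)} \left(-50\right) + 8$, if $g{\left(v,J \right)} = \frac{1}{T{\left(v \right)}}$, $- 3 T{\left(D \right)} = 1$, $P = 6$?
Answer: $158$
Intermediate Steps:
$T{\left(D \right)} = - \frac{1}{3}$ ($T{\left(D \right)} = \left(- \frac{1}{3}\right) 1 = - \frac{1}{3}$)
$g{\left(v,J \right)} = -3$ ($g{\left(v,J \right)} = \frac{1}{- \frac{1}{3}} = -3$)
$g{\left(P,-4 \right)} \left(-50\right) + 8 = \left(-3\right) \left(-50\right) + 8 = 150 + 8 = 158$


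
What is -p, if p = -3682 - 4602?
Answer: 8284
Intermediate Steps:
p = -8284
-p = -1*(-8284) = 8284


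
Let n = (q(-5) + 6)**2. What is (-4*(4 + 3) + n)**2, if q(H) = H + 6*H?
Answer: 660969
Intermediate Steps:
q(H) = 7*H
n = 841 (n = (7*(-5) + 6)**2 = (-35 + 6)**2 = (-29)**2 = 841)
(-4*(4 + 3) + n)**2 = (-4*(4 + 3) + 841)**2 = (-4*7 + 841)**2 = (-28 + 841)**2 = 813**2 = 660969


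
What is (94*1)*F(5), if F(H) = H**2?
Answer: 2350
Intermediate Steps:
(94*1)*F(5) = (94*1)*5**2 = 94*25 = 2350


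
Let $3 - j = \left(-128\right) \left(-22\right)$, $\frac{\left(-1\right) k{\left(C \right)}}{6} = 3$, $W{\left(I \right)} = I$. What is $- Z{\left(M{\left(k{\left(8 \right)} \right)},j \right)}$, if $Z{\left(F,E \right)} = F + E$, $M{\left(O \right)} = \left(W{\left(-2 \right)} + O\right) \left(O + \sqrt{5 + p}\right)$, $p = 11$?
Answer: $2533$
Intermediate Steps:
$k{\left(C \right)} = -18$ ($k{\left(C \right)} = \left(-6\right) 3 = -18$)
$M{\left(O \right)} = \left(-2 + O\right) \left(4 + O\right)$ ($M{\left(O \right)} = \left(-2 + O\right) \left(O + \sqrt{5 + 11}\right) = \left(-2 + O\right) \left(O + \sqrt{16}\right) = \left(-2 + O\right) \left(O + 4\right) = \left(-2 + O\right) \left(4 + O\right)$)
$j = -2813$ ($j = 3 - \left(-128\right) \left(-22\right) = 3 - 2816 = -2813$)
$Z{\left(F,E \right)} = E + F$
$- Z{\left(M{\left(k{\left(8 \right)} \right)},j \right)} = - (-2813 + \left(-8 + \left(-18\right)^{2} + 2 \left(-18\right)\right)) = - (-2813 - -280) = - (-2813 + 280) = \left(-1\right) \left(-2533\right) = 2533$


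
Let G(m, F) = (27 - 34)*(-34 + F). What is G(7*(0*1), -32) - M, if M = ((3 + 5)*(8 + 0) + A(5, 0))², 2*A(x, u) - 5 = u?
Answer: -15841/4 ≈ -3960.3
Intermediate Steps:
A(x, u) = 5/2 + u/2
G(m, F) = 238 - 7*F (G(m, F) = -7*(-34 + F) = 238 - 7*F)
M = 17689/4 (M = ((3 + 5)*(8 + 0) + (5/2 + (½)*0))² = (8*8 + (5/2 + 0))² = (64 + 5/2)² = (133/2)² = 17689/4 ≈ 4422.3)
G(7*(0*1), -32) - M = (238 - 7*(-32)) - 1*17689/4 = (238 + 224) - 17689/4 = 462 - 17689/4 = -15841/4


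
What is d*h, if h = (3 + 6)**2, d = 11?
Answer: 891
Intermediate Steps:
h = 81 (h = 9**2 = 81)
d*h = 11*81 = 891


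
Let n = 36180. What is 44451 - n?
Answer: 8271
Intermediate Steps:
44451 - n = 44451 - 1*36180 = 44451 - 36180 = 8271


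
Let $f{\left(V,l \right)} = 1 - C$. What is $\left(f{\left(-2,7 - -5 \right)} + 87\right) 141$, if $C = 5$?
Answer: $11703$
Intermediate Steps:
$f{\left(V,l \right)} = -4$ ($f{\left(V,l \right)} = 1 - 5 = -4$)
$\left(f{\left(-2,7 - -5 \right)} + 87\right) 141 = \left(-4 + 87\right) 141 = 83 \cdot 141 = 11703$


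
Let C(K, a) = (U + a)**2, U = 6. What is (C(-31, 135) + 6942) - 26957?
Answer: -134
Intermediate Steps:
C(K, a) = (6 + a)**2
(C(-31, 135) + 6942) - 26957 = ((6 + 135)**2 + 6942) - 26957 = (141**2 + 6942) - 26957 = (19881 + 6942) - 26957 = 26823 - 26957 = -134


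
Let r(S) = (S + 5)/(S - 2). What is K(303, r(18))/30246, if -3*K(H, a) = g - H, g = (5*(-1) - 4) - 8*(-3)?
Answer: 16/5041 ≈ 0.0031740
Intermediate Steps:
g = 15 (g = (-5 - 4) + 24 = -9 + 24 = 15)
r(S) = (5 + S)/(-2 + S)
K(H, a) = -5 + H/3 (K(H, a) = -(15 - H)/3 = -5 + H/3)
K(303, r(18))/30246 = (-5 + (⅓)*303)/30246 = (-5 + 101)*(1/30246) = 96*(1/30246) = 16/5041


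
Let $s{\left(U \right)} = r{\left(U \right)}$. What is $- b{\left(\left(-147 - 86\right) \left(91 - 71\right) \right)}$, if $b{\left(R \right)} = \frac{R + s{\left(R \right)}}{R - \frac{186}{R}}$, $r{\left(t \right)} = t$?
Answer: $- \frac{21715600}{10857707} \approx -2.0$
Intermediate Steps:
$s{\left(U \right)} = U$
$b{\left(R \right)} = \frac{2 R}{R - \frac{186}{R}}$ ($b{\left(R \right)} = \frac{R + R}{R - \frac{186}{R}} = \frac{2 R}{R - \frac{186}{R}}$)
$- b{\left(\left(-147 - 86\right) \left(91 - 71\right) \right)} = - \frac{2 \left(\left(-147 - 86\right) \left(91 - 71\right)\right)^{2}}{-186 + \left(\left(-147 - 86\right) \left(91 - 71\right)\right)^{2}} = - \frac{2 \left(\left(-233\right) 20\right)^{2}}{-186 + \left(\left(-233\right) 20\right)^{2}} = - \frac{2 \left(-4660\right)^{2}}{-186 + \left(-4660\right)^{2}} = - \frac{2 \cdot 21715600}{-186 + 21715600} = - \frac{2 \cdot 21715600}{21715414} = \left(-1\right) \frac{21715600}{10857707} = - \frac{21715600}{10857707}$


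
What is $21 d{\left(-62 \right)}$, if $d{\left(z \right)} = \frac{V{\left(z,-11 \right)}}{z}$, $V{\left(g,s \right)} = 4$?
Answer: $- \frac{42}{31} \approx -1.3548$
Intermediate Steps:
$d{\left(z \right)} = \frac{4}{z}$
$21 d{\left(-62 \right)} = 21 \frac{4}{-62} = 21 \cdot 4 \left(- \frac{1}{62}\right) = 21 \left(- \frac{2}{31}\right) = - \frac{42}{31}$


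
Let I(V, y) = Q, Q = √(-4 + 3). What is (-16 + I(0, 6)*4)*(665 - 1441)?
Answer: 12416 - 3104*I ≈ 12416.0 - 3104.0*I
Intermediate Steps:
Q = I (Q = √(-1) = I ≈ 1.0*I)
I(V, y) = I
(-16 + I(0, 6)*4)*(665 - 1441) = (-16 + I*4)*(665 - 1441) = (-16 + 4*I)*(-776) = 12416 - 3104*I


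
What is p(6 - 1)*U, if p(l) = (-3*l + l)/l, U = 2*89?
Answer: -356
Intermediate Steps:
U = 178
p(l) = -2 (p(l) = (-2*l)/l = -2)
p(6 - 1)*U = -2*178 = -356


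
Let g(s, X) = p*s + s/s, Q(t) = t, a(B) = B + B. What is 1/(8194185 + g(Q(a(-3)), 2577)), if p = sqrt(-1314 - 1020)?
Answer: 4097093/33572342143310 + 3*I*sqrt(2334)/33572342143310 ≈ 1.2204e-7 + 4.3171e-12*I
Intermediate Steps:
a(B) = 2*B
p = I*sqrt(2334) (p = sqrt(-2334) = I*sqrt(2334) ≈ 48.311*I)
g(s, X) = 1 + I*s*sqrt(2334) (g(s, X) = (I*sqrt(2334))*s + s/s = I*s*sqrt(2334) + 1 = 1 + I*s*sqrt(2334))
1/(8194185 + g(Q(a(-3)), 2577)) = 1/(8194185 + (1 + I*(2*(-3))*sqrt(2334))) = 1/(8194185 + (1 + I*(-6)*sqrt(2334))) = 1/(8194185 + (1 - 6*I*sqrt(2334))) = 1/(8194186 - 6*I*sqrt(2334))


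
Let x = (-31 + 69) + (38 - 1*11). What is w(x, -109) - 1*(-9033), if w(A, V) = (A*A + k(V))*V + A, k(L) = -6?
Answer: -450773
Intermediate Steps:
x = 65 (x = 38 + (38 - 11) = 38 + 27 = 65)
w(A, V) = A + V*(-6 + A²) (w(A, V) = (A*A - 6)*V + A = (A² - 6)*V + A = (-6 + A²)*V + A = V*(-6 + A²) + A = A + V*(-6 + A²))
w(x, -109) - 1*(-9033) = (65 - 6*(-109) - 109*65²) - 1*(-9033) = (65 + 654 - 109*4225) + 9033 = (65 + 654 - 460525) + 9033 = -459806 + 9033 = -450773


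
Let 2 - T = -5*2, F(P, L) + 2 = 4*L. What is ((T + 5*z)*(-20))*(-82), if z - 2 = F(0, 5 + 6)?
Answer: 380480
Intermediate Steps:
F(P, L) = -2 + 4*L
T = 12 (T = 2 - (-5)*2 = 2 - 1*(-10) = 2 + 10 = 12)
z = 44 (z = 2 + (-2 + 4*(5 + 6)) = 2 + (-2 + 4*11) = 2 + (-2 + 44) = 2 + 42 = 44)
((T + 5*z)*(-20))*(-82) = ((12 + 5*44)*(-20))*(-82) = ((12 + 220)*(-20))*(-82) = (232*(-20))*(-82) = -4640*(-82) = 380480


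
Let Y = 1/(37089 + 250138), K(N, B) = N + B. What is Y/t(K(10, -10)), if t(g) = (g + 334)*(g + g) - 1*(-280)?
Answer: 1/80423560 ≈ 1.2434e-8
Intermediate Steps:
K(N, B) = B + N
t(g) = 280 + 2*g*(334 + g) (t(g) = (334 + g)*(2*g) + 280 = 2*g*(334 + g) + 280 = 280 + 2*g*(334 + g))
Y = 1/287227 ≈ 3.4816e-6
Y/t(K(10, -10)) = 1/(287227*(280 + 2*(-10 + 10)² + 668*(-10 + 10))) = 1/(287227*(280 + 2*0² + 668*0)) = 1/(287227*(280 + 2*0 + 0)) = 1/(287227*(280 + 0 + 0)) = (1/287227)/280 = (1/287227)*(1/280) = 1/80423560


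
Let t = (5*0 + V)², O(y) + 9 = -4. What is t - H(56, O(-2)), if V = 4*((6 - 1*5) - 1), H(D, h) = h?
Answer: 13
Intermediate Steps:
O(y) = -13 (O(y) = -9 - 4 = -13)
V = 0 (V = 4*((6 - 5) - 1) = 4*(1 - 1) = 4*0 = 0)
t = 0 (t = (5*0 + 0)² = (0 + 0)² = 0² = 0)
t - H(56, O(-2)) = 0 - 1*(-13) = 0 + 13 = 13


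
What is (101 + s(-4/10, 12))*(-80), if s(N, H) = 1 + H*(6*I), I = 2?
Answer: -19680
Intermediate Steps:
s(N, H) = 1 + 12*H (s(N, H) = 1 + H*(6*2) = 1 + H*12 = 1 + 12*H)
(101 + s(-4/10, 12))*(-80) = (101 + (1 + 12*12))*(-80) = (101 + (1 + 144))*(-80) = (101 + 145)*(-80) = 246*(-80) = -19680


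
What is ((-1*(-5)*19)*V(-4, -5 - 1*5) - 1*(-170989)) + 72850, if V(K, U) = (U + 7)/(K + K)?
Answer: 1950997/8 ≈ 2.4387e+5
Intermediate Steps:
V(K, U) = (7 + U)/(2*K) (V(K, U) = (7 + U)/((2*K)) = (7 + U)*(1/(2*K)) = (7 + U)/(2*K))
((-1*(-5)*19)*V(-4, -5 - 1*5) - 1*(-170989)) + 72850 = ((-1*(-5)*19)*((½)*(7 + (-5 - 1*5))/(-4)) - 1*(-170989)) + 72850 = ((5*19)*((½)*(-¼)*(7 + (-5 - 5))) + 170989) + 72850 = (95*((½)*(-¼)*(7 - 10)) + 170989) + 72850 = (95*((½)*(-¼)*(-3)) + 170989) + 72850 = (95*(3/8) + 170989) + 72850 = (285/8 + 170989) + 72850 = 1368197/8 + 72850 = 1950997/8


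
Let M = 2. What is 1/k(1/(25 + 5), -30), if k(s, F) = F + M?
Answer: -1/28 ≈ -0.035714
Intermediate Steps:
k(s, F) = 2 + F (k(s, F) = F + 2 = 2 + F)
1/k(1/(25 + 5), -30) = 1/(2 - 30) = 1/(-28) = -1/28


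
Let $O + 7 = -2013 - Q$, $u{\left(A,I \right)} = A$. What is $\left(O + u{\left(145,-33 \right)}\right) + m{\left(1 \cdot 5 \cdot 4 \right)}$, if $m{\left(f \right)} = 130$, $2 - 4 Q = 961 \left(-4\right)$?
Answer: $- \frac{5413}{2} \approx -2706.5$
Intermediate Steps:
$Q = \frac{1923}{2}$ ($Q = \frac{1}{2} - \frac{961 \left(-4\right)}{4} = \frac{1}{2} - -961 = \frac{1}{2} + 961 = \frac{1923}{2} \approx 961.5$)
$O = - \frac{5963}{2}$ ($O = -7 - \frac{5949}{2} = - \frac{5963}{2} \approx -2981.5$)
$\left(O + u{\left(145,-33 \right)}\right) + m{\left(1 \cdot 5 \cdot 4 \right)} = \left(- \frac{5963}{2} + 145\right) + 130 = - \frac{5673}{2} + 130 = - \frac{5413}{2}$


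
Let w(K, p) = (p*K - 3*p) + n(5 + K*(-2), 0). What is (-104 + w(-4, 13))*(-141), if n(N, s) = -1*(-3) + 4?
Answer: 26508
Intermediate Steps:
n(N, s) = 7 (n(N, s) = 3 + 4 = 7)
w(K, p) = 7 - 3*p + K*p (w(K, p) = (p*K - 3*p) + 7 = (K*p - 3*p) + 7 = (-3*p + K*p) + 7 = 7 - 3*p + K*p)
(-104 + w(-4, 13))*(-141) = (-104 + (7 - 3*13 - 4*13))*(-141) = (-104 + (7 - 39 - 52))*(-141) = (-104 - 84)*(-141) = -188*(-141) = 26508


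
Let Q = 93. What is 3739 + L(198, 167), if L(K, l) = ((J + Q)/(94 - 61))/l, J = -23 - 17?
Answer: 20605682/5511 ≈ 3739.0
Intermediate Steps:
J = -40
L(K, l) = 53/(33*l) (L(K, l) = ((-40 + 93)/(94 - 61))/l = (53/33)/l = (53*(1/33))/l = 53/(33*l))
3739 + L(198, 167) = 3739 + (53/33)/167 = 3739 + (53/33)*(1/167) = 3739 + 53/5511 = 20605682/5511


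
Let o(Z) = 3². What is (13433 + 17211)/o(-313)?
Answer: 30644/9 ≈ 3404.9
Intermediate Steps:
o(Z) = 9
(13433 + 17211)/o(-313) = (13433 + 17211)/9 = 30644*(⅑) = 30644/9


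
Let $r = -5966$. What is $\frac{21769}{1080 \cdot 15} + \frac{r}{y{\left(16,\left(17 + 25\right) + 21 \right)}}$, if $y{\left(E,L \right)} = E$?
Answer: $- \frac{3009403}{8100} \approx -371.53$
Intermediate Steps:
$\frac{21769}{1080 \cdot 15} + \frac{r}{y{\left(16,\left(17 + 25\right) + 21 \right)}} = \frac{21769}{1080 \cdot 15} - \frac{5966}{16} = \frac{21769}{16200} - \frac{2983}{8} = - \frac{3009403}{8100}$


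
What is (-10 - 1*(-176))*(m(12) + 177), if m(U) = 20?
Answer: 32702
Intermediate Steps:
(-10 - 1*(-176))*(m(12) + 177) = (-10 - 1*(-176))*(20 + 177) = (-10 + 176)*197 = 166*197 = 32702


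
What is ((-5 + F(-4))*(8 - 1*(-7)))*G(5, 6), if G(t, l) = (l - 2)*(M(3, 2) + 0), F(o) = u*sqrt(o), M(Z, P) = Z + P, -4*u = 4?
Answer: -1500 - 600*I ≈ -1500.0 - 600.0*I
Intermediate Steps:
u = -1 (u = -1/4*4 = -1)
M(Z, P) = P + Z
F(o) = -sqrt(o)
G(t, l) = -10 + 5*l (G(t, l) = (l - 2)*((2 + 3) + 0) = (-2 + l)*(5 + 0) = (-2 + l)*5 = -10 + 5*l)
((-5 + F(-4))*(8 - 1*(-7)))*G(5, 6) = ((-5 - sqrt(-4))*(8 - 1*(-7)))*(-10 + 5*6) = ((-5 - 2*I)*(8 + 7))*(-10 + 30) = ((-5 - 2*I)*15)*20 = (-75 - 30*I)*20 = -1500 - 600*I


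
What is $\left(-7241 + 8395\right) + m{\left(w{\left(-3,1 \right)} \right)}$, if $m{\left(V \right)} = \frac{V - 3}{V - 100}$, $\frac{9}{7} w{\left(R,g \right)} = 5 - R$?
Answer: $\frac{973947}{844} \approx 1154.0$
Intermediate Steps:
$w{\left(R,g \right)} = \frac{35}{9} - \frac{7 R}{9}$ ($w{\left(R,g \right)} = \frac{7 \left(5 - R\right)}{9} = \frac{35}{9} - \frac{7 R}{9}$)
$m{\left(V \right)} = \frac{-3 + V}{-100 + V}$
$\left(-7241 + 8395\right) + m{\left(w{\left(-3,1 \right)} \right)} = \left(-7241 + 8395\right) + \frac{-3 + \left(\frac{35}{9} - - \frac{7}{3}\right)}{-100 + \left(\frac{35}{9} - - \frac{7}{3}\right)} = 1154 + \frac{-3 + \left(\frac{35}{9} + \frac{7}{3}\right)}{-100 + \left(\frac{35}{9} + \frac{7}{3}\right)} = 1154 + \frac{-3 + \frac{56}{9}}{-100 + \frac{56}{9}} = 1154 + \frac{1}{- \frac{844}{9}} \cdot \frac{29}{9} = 1154 - \frac{29}{844} = \frac{973947}{844}$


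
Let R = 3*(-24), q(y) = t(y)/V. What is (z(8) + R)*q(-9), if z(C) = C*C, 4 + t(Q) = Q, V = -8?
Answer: -13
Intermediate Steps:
t(Q) = -4 + Q
q(y) = ½ - y/8 (q(y) = (-4 + y)/(-8) = (-4 + y)*(-⅛) = ½ - y/8)
R = -72
z(C) = C²
(z(8) + R)*q(-9) = (8² - 72)*(½ - ⅛*(-9)) = (64 - 72)*(½ + 9/8) = -8*13/8 = -13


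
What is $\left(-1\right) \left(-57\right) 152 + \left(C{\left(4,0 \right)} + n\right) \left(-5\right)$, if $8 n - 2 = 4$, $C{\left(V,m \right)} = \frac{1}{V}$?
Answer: $8659$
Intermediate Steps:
$n = \frac{3}{4}$ ($n = \frac{1}{4} + \frac{1}{8} \cdot 4 = \frac{1}{4} + \frac{1}{2} = \frac{3}{4} \approx 0.75$)
$\left(-1\right) \left(-57\right) 152 + \left(C{\left(4,0 \right)} + n\right) \left(-5\right) = \left(-1\right) \left(-57\right) 152 + \left(\frac{1}{4} + \frac{3}{4}\right) \left(-5\right) = 57 \cdot 152 + \left(\frac{1}{4} + \frac{3}{4}\right) \left(-5\right) = 8664 + 1 \left(-5\right) = 8664 - 5 = 8659$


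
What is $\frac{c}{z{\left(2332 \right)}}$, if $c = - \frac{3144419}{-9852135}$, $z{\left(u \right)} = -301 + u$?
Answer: $\frac{3144419}{20009686185} \approx 0.00015714$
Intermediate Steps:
$c = \frac{3144419}{9852135}$ ($c = \left(-3144419\right) \left(- \frac{1}{9852135}\right) = \frac{3144419}{9852135} \approx 0.31916$)
$\frac{c}{z{\left(2332 \right)}} = \frac{3144419}{9852135 \left(-301 + 2332\right)} = \frac{3144419}{9852135 \cdot 2031} = \frac{3144419}{9852135} \cdot \frac{1}{2031} = \frac{3144419}{20009686185}$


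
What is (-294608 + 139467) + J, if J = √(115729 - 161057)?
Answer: -155141 + 4*I*√2833 ≈ -1.5514e+5 + 212.9*I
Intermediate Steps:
J = 4*I*√2833 (J = √(-45328) = 4*I*√2833 ≈ 212.9*I)
(-294608 + 139467) + J = (-294608 + 139467) + 4*I*√2833 = -155141 + 4*I*√2833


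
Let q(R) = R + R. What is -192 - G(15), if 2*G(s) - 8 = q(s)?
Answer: -211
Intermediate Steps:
q(R) = 2*R
G(s) = 4 + s (G(s) = 4 + (2*s)/2 = 4 + s)
-192 - G(15) = -192 - (4 + 15) = -192 - 1*19 = -192 - 19 = -211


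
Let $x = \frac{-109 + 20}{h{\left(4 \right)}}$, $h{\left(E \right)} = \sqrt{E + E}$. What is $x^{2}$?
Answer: $\frac{7921}{8} \approx 990.13$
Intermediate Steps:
$h{\left(E \right)} = \sqrt{2} \sqrt{E}$ ($h{\left(E \right)} = \sqrt{2 E} = \sqrt{2} \sqrt{E}$)
$x = - \frac{89 \sqrt{2}}{4}$ ($x = \frac{-109 + 20}{\sqrt{2} \sqrt{4}} = - \frac{89}{\sqrt{2} \cdot 2} = - \frac{89}{2 \sqrt{2}} = - 89 \frac{\sqrt{2}}{4} = - \frac{89 \sqrt{2}}{4} \approx -31.466$)
$x^{2} = \left(- \frac{89 \sqrt{2}}{4}\right)^{2} = \frac{7921}{8}$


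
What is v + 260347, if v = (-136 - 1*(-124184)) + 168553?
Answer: 552948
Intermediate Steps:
v = 292601 (v = (-136 + 124184) + 168553 = 124048 + 168553 = 292601)
v + 260347 = 292601 + 260347 = 552948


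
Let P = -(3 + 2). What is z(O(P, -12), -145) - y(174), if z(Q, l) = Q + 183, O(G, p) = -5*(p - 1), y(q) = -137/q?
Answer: 43289/174 ≈ 248.79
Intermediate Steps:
P = -5 (P = -1*5 = -5)
O(G, p) = 5 - 5*p (O(G, p) = -5*(-1 + p) = 5 - 5*p)
z(Q, l) = 183 + Q
z(O(P, -12), -145) - y(174) = (183 + (5 - 5*(-12))) - (-137)/174 = (183 + (5 + 60)) - (-137)/174 = (183 + 65) - 1*(-137/174) = 248 + 137/174 = 43289/174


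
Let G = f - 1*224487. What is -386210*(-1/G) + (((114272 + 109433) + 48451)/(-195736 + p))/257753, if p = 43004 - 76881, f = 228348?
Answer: 2077930468443034/20773387295739 ≈ 100.03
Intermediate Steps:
G = 3861 (G = 228348 - 1*224487 = 228348 - 224487 = 3861)
p = -33877
-386210*(-1/G) + (((114272 + 109433) + 48451)/(-195736 + p))/257753 = -386210/((-1*3861)) + (((114272 + 109433) + 48451)/(-195736 - 33877))/257753 = -386210/(-3861) + ((223705 + 48451)/(-229613))*(1/257753) = -386210*(-1/3861) + (272156*(-1/229613))*(1/257753) = 35110/351 - 272156/229613*1/257753 = 35110/351 - 272156/59183439589 = 2077930468443034/20773387295739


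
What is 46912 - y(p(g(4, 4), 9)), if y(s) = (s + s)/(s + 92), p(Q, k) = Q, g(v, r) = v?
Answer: 562943/12 ≈ 46912.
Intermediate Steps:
y(s) = 2*s/(92 + s) (y(s) = (2*s)/(92 + s) = 2*s/(92 + s))
46912 - y(p(g(4, 4), 9)) = 46912 - 2*4/(92 + 4) = 46912 - 2*4/96 = 46912 - 1*1/12 = 46912 - 1/12 = 562943/12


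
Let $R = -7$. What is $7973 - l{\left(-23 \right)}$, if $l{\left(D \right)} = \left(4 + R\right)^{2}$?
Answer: $7964$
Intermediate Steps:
$l{\left(D \right)} = 9$ ($l{\left(D \right)} = \left(4 - 7\right)^{2} = \left(-3\right)^{2} = 9$)
$7973 - l{\left(-23 \right)} = 7973 - 9 = 7964$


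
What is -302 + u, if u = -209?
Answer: -511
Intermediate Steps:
-302 + u = -302 - 209 = -511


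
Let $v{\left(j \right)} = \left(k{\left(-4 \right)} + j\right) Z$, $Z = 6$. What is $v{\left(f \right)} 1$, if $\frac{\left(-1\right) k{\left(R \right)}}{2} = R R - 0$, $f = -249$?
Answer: $-1686$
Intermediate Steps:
$k{\left(R \right)} = - 2 R^{2}$ ($k{\left(R \right)} = - 2 \left(R R - 0\right) = - 2 \left(R^{2} + 0\right) = - 2 R^{2}$)
$v{\left(j \right)} = -192 + 6 j$ ($v{\left(j \right)} = \left(- 2 \left(-4\right)^{2} + j\right) 6 = \left(\left(-2\right) 16 + j\right) 6 = \left(-32 + j\right) 6 = -192 + 6 j$)
$v{\left(f \right)} 1 = \left(-192 + 6 \left(-249\right)\right) 1 = \left(-192 - 1494\right) 1 = \left(-1686\right) 1 = -1686$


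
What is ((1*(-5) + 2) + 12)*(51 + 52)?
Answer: 927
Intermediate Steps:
((1*(-5) + 2) + 12)*(51 + 52) = ((-5 + 2) + 12)*103 = (-3 + 12)*103 = 9*103 = 927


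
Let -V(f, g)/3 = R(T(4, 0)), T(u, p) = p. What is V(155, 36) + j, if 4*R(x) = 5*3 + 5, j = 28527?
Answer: 28512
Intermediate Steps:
R(x) = 5 (R(x) = (5*3 + 5)/4 = (15 + 5)/4 = (1/4)*20 = 5)
V(f, g) = -15 (V(f, g) = -3*5 = -15)
V(155, 36) + j = -15 + 28527 = 28512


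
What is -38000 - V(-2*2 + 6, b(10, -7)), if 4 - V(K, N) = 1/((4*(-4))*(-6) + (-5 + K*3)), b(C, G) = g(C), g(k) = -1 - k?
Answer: -3686387/97 ≈ -38004.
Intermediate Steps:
b(C, G) = -1 - C
V(K, N) = 4 - 1/(91 + 3*K) (V(K, N) = 4 - 1/((4*(-4))*(-6) + (-5 + K*3)) = 4 - 1/(-16*(-6) + (-5 + 3*K)) = 4 - 1/(96 + (-5 + 3*K)) = 4 - 1/(91 + 3*K))
-38000 - V(-2*2 + 6, b(10, -7)) = -38000 - 3*(121 + 4*(-2*2 + 6))/(91 + 3*(-2*2 + 6)) = -38000 - 3*(121 + 4*(-4 + 6))/(91 + 3*(-4 + 6)) = -38000 - 3*(121 + 4*2)/(91 + 3*2) = -38000 - 3*(121 + 8)/(91 + 6) = -38000 - 3*129/97 = -38000 - 1*387/97 = -38000 - 387/97 = -3686387/97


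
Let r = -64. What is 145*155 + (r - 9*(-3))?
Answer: 22438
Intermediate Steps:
145*155 + (r - 9*(-3)) = 145*155 + (-64 - 9*(-3)) = 22475 + (-64 + 27) = 22475 - 37 = 22438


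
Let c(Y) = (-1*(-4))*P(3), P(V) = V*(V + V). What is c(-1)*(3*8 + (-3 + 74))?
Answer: 6840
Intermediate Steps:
P(V) = 2*V² (P(V) = V*(2*V) = 2*V²)
c(Y) = 72 (c(Y) = (-1*(-4))*(2*3²) = 4*(2*9) = 4*18 = 72)
c(-1)*(3*8 + (-3 + 74)) = 72*(3*8 + (-3 + 74)) = 72*(24 + 71) = 72*95 = 6840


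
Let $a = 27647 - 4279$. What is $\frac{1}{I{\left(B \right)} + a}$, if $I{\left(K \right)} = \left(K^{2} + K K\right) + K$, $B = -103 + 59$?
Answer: $\frac{1}{27196} \approx 3.677 \cdot 10^{-5}$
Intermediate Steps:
$B = -44$
$a = 23368$
$I{\left(K \right)} = K + 2 K^{2}$ ($I{\left(K \right)} = \left(K^{2} + K^{2}\right) + K = 2 K^{2} + K = K + 2 K^{2}$)
$\frac{1}{I{\left(B \right)} + a} = \frac{1}{- 44 \left(1 + 2 \left(-44\right)\right) + 23368} = \frac{1}{- 44 \left(1 - 88\right) + 23368} = \frac{1}{\left(-44\right) \left(-87\right) + 23368} = \frac{1}{3828 + 23368} = \frac{1}{27196}$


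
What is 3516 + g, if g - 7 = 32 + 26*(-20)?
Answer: 3035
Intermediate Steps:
g = -481 (g = 7 + (32 + 26*(-20)) = 7 + (32 - 520) = 7 - 488 = -481)
3516 + g = 3516 - 481 = 3035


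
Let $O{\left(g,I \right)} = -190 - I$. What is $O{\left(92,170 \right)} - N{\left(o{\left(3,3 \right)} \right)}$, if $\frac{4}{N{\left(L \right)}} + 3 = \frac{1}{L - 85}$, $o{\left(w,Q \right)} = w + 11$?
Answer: $- \frac{38378}{107} \approx -358.67$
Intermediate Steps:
$o{\left(w,Q \right)} = 11 + w$
$N{\left(L \right)} = \frac{4}{-3 + \frac{1}{-85 + L}}$ ($N{\left(L \right)} = \frac{4}{-3 + \frac{1}{L - 85}} = \frac{4}{-3 + \frac{1}{-85 + L}}$)
$O{\left(92,170 \right)} - N{\left(o{\left(3,3 \right)} \right)} = \left(-190 - 170\right) - \frac{4 \left(85 - \left(11 + 3\right)\right)}{-256 + 3 \left(11 + 3\right)} = \left(-190 - 170\right) - \frac{4 \left(85 - 14\right)}{-256 + 3 \cdot 14} = -360 - \frac{4 \left(85 - 14\right)}{-256 + 42} = -360 - 4 \frac{1}{-214} \cdot 71 = -360 - 4 \left(- \frac{1}{214}\right) 71 = -360 - - \frac{142}{107} = -360 + \frac{142}{107} = - \frac{38378}{107}$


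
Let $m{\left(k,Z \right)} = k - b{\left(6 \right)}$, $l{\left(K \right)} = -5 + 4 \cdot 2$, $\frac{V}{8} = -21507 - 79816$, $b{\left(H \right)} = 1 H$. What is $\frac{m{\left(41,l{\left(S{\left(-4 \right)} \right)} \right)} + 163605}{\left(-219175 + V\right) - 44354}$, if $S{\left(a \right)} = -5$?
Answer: $- \frac{163640}{1074113} \approx -0.15235$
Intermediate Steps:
$b{\left(H \right)} = H$
$V = -810584$ ($V = 8 \left(-21507 - 79816\right) = 8 \left(-101323\right) = -810584$)
$l{\left(K \right)} = 3$ ($l{\left(K \right)} = -5 + 8 = 3$)
$m{\left(k,Z \right)} = -6 + k$ ($m{\left(k,Z \right)} = k - 6 = -6 + k$)
$\frac{m{\left(41,l{\left(S{\left(-4 \right)} \right)} \right)} + 163605}{\left(-219175 + V\right) - 44354} = \frac{\left(-6 + 41\right) + 163605}{\left(-219175 - 810584\right) - 44354} = \frac{35 + 163605}{-1029759 - 44354} = \frac{163640}{-1074113} = 163640 \left(- \frac{1}{1074113}\right) = - \frac{163640}{1074113}$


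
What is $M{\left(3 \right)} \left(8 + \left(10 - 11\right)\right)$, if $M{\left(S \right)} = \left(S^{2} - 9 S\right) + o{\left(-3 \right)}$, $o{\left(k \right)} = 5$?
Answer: $-91$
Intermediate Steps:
$M{\left(S \right)} = 5 + S^{2} - 9 S$ ($M{\left(S \right)} = \left(S^{2} - 9 S\right) + 5 = 5 + S^{2} - 9 S$)
$M{\left(3 \right)} \left(8 + \left(10 - 11\right)\right) = \left(5 + 3^{2} - 27\right) \left(8 + \left(10 - 11\right)\right) = \left(5 + 9 - 27\right) \left(8 - 1\right) = \left(-13\right) 7 = -91$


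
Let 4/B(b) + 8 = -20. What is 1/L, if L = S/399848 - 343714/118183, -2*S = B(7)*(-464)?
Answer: -41348331661/120257613345 ≈ -0.34383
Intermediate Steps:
B(b) = -⅐ (B(b) = 4/(-8 - 20) = 4/(-28) = 4*(-1/28) = -⅐)
S = -232/7 (S = -(-1)*(-464)/14 = -½*464/7 = -232/7 ≈ -33.143)
L = -120257613345/41348331661 (L = -232/7/399848 - 343714/118183 = -232/7*1/399848 - 343714*1/118183 = -29/349867 - 343714/118183 = -120257613345/41348331661 ≈ -2.9084)
1/L = 1/(-120257613345/41348331661) = -41348331661/120257613345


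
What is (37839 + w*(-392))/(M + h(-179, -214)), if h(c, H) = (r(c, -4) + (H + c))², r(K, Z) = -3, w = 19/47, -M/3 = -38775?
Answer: 1770985/12837627 ≈ 0.13795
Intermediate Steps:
M = 116325 (M = -3*(-38775) = 116325)
w = 19/47 (w = 19*(1/47) = 19/47 ≈ 0.40426)
h(c, H) = (-3 + H + c)² (h(c, H) = (-3 + (H + c))² = (-3 + H + c)²)
(37839 + w*(-392))/(M + h(-179, -214)) = (37839 + (19/47)*(-392))/(116325 + (-3 - 214 - 179)²) = (37839 - 7448/47)/(116325 + (-396)²) = 1770985/(47*(116325 + 156816)) = (1770985/47)/273141 = (1770985/47)*(1/273141) = 1770985/12837627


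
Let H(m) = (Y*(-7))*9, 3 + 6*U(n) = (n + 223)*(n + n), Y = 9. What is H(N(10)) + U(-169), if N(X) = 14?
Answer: -7219/2 ≈ -3609.5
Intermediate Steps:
U(n) = -½ + n*(223 + n)/3 (U(n) = -½ + ((n + 223)*(n + n))/6 = -½ + ((223 + n)*(2*n))/6 = -½ + (2*n*(223 + n))/6 = -½ + n*(223 + n)/3)
H(m) = -567 (H(m) = (9*(-7))*9 = -63*9 = -567)
H(N(10)) + U(-169) = -567 + (-½ + (⅓)*(-169)² + (223/3)*(-169)) = -567 + (-½ + (⅓)*28561 - 37687/3) = -567 + (-½ + 28561/3 - 37687/3) = -567 - 6085/2 = -7219/2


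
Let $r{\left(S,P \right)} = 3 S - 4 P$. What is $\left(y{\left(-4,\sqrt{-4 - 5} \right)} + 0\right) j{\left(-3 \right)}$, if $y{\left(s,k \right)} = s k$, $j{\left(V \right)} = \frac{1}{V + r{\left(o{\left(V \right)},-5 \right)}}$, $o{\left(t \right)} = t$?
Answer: $- \frac{3 i}{2} \approx - 1.5 i$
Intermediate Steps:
$r{\left(S,P \right)} = - 4 P + 3 S$
$j{\left(V \right)} = \frac{1}{20 + 4 V}$ ($j{\left(V \right)} = \frac{1}{V + \left(\left(-4\right) \left(-5\right) + 3 V\right)} = \frac{1}{V + \left(20 + 3 V\right)} = \frac{1}{20 + 4 V}$)
$y{\left(s,k \right)} = k s$
$\left(y{\left(-4,\sqrt{-4 - 5} \right)} + 0\right) j{\left(-3 \right)} = \left(\sqrt{-4 - 5} \left(-4\right) + 0\right) \frac{1}{4 \left(5 - 3\right)} = \left(\sqrt{-9} \left(-4\right) + 0\right) \frac{1}{4 \cdot 2} = \left(3 i \left(-4\right) + 0\right) \frac{1}{4} \cdot \frac{1}{2} = \left(- 12 i + 0\right) \frac{1}{8} = - 12 i \frac{1}{8} = - \frac{3 i}{2}$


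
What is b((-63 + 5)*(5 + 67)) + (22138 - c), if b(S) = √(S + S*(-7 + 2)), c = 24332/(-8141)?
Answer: 25749970/1163 + 24*√29 ≈ 22270.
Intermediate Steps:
c = -3476/1163 (c = 24332*(-1/8141) = -3476/1163 ≈ -2.9888)
b(S) = 2*√(-S) (b(S) = √(S + S*(-5)) = √(S - 5*S) = √(-4*S) = 2*√(-S))
b((-63 + 5)*(5 + 67)) + (22138 - c) = 2*√(-(-63 + 5)*(5 + 67)) + (22138 - 1*(-3476/1163)) = 2*√(-(-58)*72) + (22138 + 3476/1163) = 2*√(-1*(-4176)) + 25749970/1163 = 2*√4176 + 25749970/1163 = 2*(12*√29) + 25749970/1163 = 24*√29 + 25749970/1163 = 25749970/1163 + 24*√29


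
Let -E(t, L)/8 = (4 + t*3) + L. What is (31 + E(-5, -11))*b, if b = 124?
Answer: 25668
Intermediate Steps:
E(t, L) = -32 - 24*t - 8*L (E(t, L) = -8*((4 + t*3) + L) = -8*((4 + 3*t) + L) = -8*(4 + L + 3*t) = -32 - 24*t - 8*L)
(31 + E(-5, -11))*b = (31 + (-32 - 24*(-5) - 8*(-11)))*124 = (31 + (-32 + 120 + 88))*124 = (31 + 176)*124 = 207*124 = 25668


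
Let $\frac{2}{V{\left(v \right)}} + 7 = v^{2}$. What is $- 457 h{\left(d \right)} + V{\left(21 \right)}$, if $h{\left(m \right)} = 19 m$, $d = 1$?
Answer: $- \frac{1884210}{217} \approx -8683.0$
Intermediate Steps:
$V{\left(v \right)} = \frac{2}{-7 + v^{2}}$
$- 457 h{\left(d \right)} + V{\left(21 \right)} = - 457 \cdot 19 \cdot 1 + \frac{2}{-7 + 21^{2}} = \left(-457\right) 19 + \frac{2}{-7 + 441} = -8683 + \frac{2}{434} = -8683 + 2 \cdot \frac{1}{434} = -8683 + \frac{1}{217} = - \frac{1884210}{217}$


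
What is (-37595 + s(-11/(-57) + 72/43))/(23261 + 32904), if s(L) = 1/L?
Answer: -172069864/257067205 ≈ -0.66936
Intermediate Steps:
(-37595 + s(-11/(-57) + 72/43))/(23261 + 32904) = (-37595 + 1/(-11/(-57) + 72/43))/(23261 + 32904) = (-37595 + 1/(-11*(-1/57) + 72*(1/43)))/56165 = (-37595 + 1/(11/57 + 72/43))*(1/56165) = (-37595 + 1/(4577/2451))*(1/56165) = (-37595 + 2451/4577)*(1/56165) = -172069864/4577*1/56165 = -172069864/257067205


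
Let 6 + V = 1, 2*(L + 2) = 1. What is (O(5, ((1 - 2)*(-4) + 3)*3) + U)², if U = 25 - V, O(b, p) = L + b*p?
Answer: 71289/4 ≈ 17822.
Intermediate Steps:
L = -3/2 (L = -2 + (½)*1 = -2 + ½ = -3/2 ≈ -1.5000)
V = -5 (V = -6 + 1 = -5)
O(b, p) = -3/2 + b*p
U = 30 (U = 25 - 1*(-5) = 25 + 5 = 30)
(O(5, ((1 - 2)*(-4) + 3)*3) + U)² = ((-3/2 + 5*(((1 - 2)*(-4) + 3)*3)) + 30)² = ((-3/2 + 5*((-1*(-4) + 3)*3)) + 30)² = ((-3/2 + 5*((4 + 3)*3)) + 30)² = ((-3/2 + 5*(7*3)) + 30)² = ((-3/2 + 5*21) + 30)² = ((-3/2 + 105) + 30)² = (207/2 + 30)² = (267/2)² = 71289/4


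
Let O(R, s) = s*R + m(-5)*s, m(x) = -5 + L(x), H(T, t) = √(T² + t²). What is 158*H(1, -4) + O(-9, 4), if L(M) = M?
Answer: -76 + 158*√17 ≈ 575.45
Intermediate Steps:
m(x) = -5 + x
O(R, s) = -10*s + R*s (O(R, s) = s*R + (-5 - 5)*s = R*s - 10*s = -10*s + R*s)
158*H(1, -4) + O(-9, 4) = 158*√(1² + (-4)²) + 4*(-10 - 9) = 158*√(1 + 16) + 4*(-19) = 158*√17 - 76 = -76 + 158*√17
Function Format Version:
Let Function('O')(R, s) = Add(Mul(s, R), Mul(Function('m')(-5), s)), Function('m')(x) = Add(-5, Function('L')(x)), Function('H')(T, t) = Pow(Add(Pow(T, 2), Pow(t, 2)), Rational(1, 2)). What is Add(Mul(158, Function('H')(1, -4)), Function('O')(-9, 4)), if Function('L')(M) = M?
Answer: Add(-76, Mul(158, Pow(17, Rational(1, 2)))) ≈ 575.45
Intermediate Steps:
Function('m')(x) = Add(-5, x)
Function('O')(R, s) = Add(Mul(-10, s), Mul(R, s)) (Function('O')(R, s) = Add(Mul(s, R), Mul(Add(-5, -5), s)) = Add(Mul(R, s), Mul(-10, s)) = Add(Mul(-10, s), Mul(R, s)))
Add(Mul(158, Function('H')(1, -4)), Function('O')(-9, 4)) = Add(Mul(158, Pow(Add(Pow(1, 2), Pow(-4, 2)), Rational(1, 2))), Mul(4, Add(-10, -9))) = Add(Mul(158, Pow(Add(1, 16), Rational(1, 2))), Mul(4, -19)) = Add(Mul(158, Pow(17, Rational(1, 2))), -76) = Add(-76, Mul(158, Pow(17, Rational(1, 2))))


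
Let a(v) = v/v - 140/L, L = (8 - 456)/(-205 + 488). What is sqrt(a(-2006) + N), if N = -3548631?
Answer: I*sqrt(56776665)/4 ≈ 1883.8*I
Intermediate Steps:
L = -448/283 ≈ -1.5830
a(v) = 1431/16 (a(v) = v/v - 140/(-448/283) = 1 - 140*(-283/448) = 1 + 1415/16 = 1431/16)
sqrt(a(-2006) + N) = sqrt(1431/16 - 3548631) = sqrt(-56776665/16) = I*sqrt(56776665)/4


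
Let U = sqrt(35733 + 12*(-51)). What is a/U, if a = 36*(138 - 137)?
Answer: 12*sqrt(35121)/11707 ≈ 0.19210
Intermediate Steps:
a = 36 (a = 36*1 = 36)
U = sqrt(35121) (U = sqrt(35733 - 612) = sqrt(35121) ≈ 187.41)
a/U = 36/(sqrt(35121)) = 36*(sqrt(35121)/35121) = 12*sqrt(35121)/11707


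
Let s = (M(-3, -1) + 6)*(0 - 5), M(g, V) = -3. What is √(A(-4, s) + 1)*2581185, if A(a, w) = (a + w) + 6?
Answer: 5162370*I*√3 ≈ 8.9415e+6*I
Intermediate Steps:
s = -15 (s = (-3 + 6)*(0 - 5) = 3*(-5) = -15)
A(a, w) = 6 + a + w
√(A(-4, s) + 1)*2581185 = √((6 - 4 - 15) + 1)*2581185 = √(-13 + 1)*2581185 = √(-12)*2581185 = (2*I*√3)*2581185 = 5162370*I*√3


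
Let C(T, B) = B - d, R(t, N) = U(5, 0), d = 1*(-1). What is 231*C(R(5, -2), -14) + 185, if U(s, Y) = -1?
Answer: -2818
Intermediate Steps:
d = -1
R(t, N) = -1
C(T, B) = 1 + B (C(T, B) = B - 1*(-1) = B + 1 = 1 + B)
231*C(R(5, -2), -14) + 185 = 231*(1 - 14) + 185 = 231*(-13) + 185 = -3003 + 185 = -2818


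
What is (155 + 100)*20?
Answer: 5100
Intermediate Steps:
(155 + 100)*20 = 255*20 = 5100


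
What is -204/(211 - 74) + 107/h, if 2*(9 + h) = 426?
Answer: -26957/27948 ≈ -0.96454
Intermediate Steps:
h = 204 (h = -9 + (½)*426 = -9 + 213 = 204)
-204/(211 - 74) + 107/h = -204/(211 - 74) + 107/204 = -204/137 + 107*(1/204) = -204*1/137 + 107/204 = -204/137 + 107/204 = -26957/27948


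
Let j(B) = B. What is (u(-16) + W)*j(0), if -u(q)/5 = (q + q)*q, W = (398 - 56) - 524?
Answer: 0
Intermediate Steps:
W = -182 (W = 342 - 524 = -182)
u(q) = -10*q² (u(q) = -5*(q + q)*q = -5*2*q*q = -10*q²)
(u(-16) + W)*j(0) = (-10*(-16)² - 182)*0 = (-10*256 - 182)*0 = (-2560 - 182)*0 = -2742*0 = 0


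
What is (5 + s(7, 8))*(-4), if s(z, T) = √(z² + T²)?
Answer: -20 - 4*√113 ≈ -62.521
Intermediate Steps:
s(z, T) = √(T² + z²)
(5 + s(7, 8))*(-4) = (5 + √(8² + 7²))*(-4) = (5 + √(64 + 49))*(-4) = (5 + √113)*(-4) = -20 - 4*√113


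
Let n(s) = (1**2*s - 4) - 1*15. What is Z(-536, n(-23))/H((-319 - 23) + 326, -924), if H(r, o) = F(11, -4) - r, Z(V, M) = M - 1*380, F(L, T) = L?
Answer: -422/27 ≈ -15.630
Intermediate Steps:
n(s) = -19 + s (n(s) = (1*s - 4) - 15 = (s - 4) - 15 = (-4 + s) - 15 = -19 + s)
Z(V, M) = -380 + M (Z(V, M) = M - 380 = -380 + M)
H(r, o) = 11 - r
Z(-536, n(-23))/H((-319 - 23) + 326, -924) = (-380 + (-19 - 23))/(11 - ((-319 - 23) + 326)) = (-380 - 42)/(11 - (-342 + 326)) = -422/(11 - 1*(-16)) = -422/(11 + 16) = -422/27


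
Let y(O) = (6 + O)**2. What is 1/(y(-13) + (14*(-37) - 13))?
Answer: -1/482 ≈ -0.0020747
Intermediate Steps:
1/(y(-13) + (14*(-37) - 13)) = 1/((6 - 13)**2 + (14*(-37) - 13)) = 1/((-7)**2 + (-518 - 13)) = 1/(49 - 531) = 1/(-482) = -1/482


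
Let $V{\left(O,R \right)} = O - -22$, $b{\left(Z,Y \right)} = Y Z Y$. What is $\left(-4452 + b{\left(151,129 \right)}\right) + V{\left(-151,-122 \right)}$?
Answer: $2508210$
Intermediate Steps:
$b{\left(Z,Y \right)} = Z Y^{2}$
$V{\left(O,R \right)} = 22 + O$ ($V{\left(O,R \right)} = O + 22 = 22 + O$)
$\left(-4452 + b{\left(151,129 \right)}\right) + V{\left(-151,-122 \right)} = \left(-4452 + 151 \cdot 129^{2}\right) + \left(22 - 151\right) = \left(-4452 + 151 \cdot 16641\right) - 129 = \left(-4452 + 2512791\right) - 129 = 2508339 - 129 = 2508210$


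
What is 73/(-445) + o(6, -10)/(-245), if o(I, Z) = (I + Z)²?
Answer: -5001/21805 ≈ -0.22935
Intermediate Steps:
73/(-445) + o(6, -10)/(-245) = 73/(-445) + (6 - 10)²/(-245) = 73*(-1/445) + (-4)²*(-1/245) = -73/445 + 16*(-1/245) = -73/445 - 16/245 = -5001/21805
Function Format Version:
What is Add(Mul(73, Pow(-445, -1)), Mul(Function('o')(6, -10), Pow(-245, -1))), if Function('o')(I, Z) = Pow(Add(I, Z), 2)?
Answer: Rational(-5001, 21805) ≈ -0.22935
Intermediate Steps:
Add(Mul(73, Pow(-445, -1)), Mul(Function('o')(6, -10), Pow(-245, -1))) = Add(Mul(73, Pow(-445, -1)), Mul(Pow(Add(6, -10), 2), Pow(-245, -1))) = Add(Mul(73, Rational(-1, 445)), Mul(Pow(-4, 2), Rational(-1, 245))) = Add(Rational(-73, 445), Mul(16, Rational(-1, 245))) = Add(Rational(-73, 445), Rational(-16, 245)) = Rational(-5001, 21805)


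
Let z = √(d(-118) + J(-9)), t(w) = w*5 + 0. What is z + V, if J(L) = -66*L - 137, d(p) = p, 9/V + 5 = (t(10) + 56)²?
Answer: 9/11231 + √339 ≈ 18.413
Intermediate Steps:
t(w) = 5*w (t(w) = 5*w + 0 = 5*w)
V = 9/11231 (V = 9/(-5 + (5*10 + 56)²) = 9/(-5 + (50 + 56)²) = 9/(-5 + 106²) = 9/(-5 + 11236) = 9/11231 ≈ 0.00080135)
J(L) = -137 - 66*L
z = √339 (z = √(-118 + (-137 - 66*(-9))) = √(-118 + (-137 + 594)) = √(-118 + 457) = √339 ≈ 18.412)
z + V = √339 + 9/11231 = 9/11231 + √339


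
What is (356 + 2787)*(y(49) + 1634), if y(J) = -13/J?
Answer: 35943797/7 ≈ 5.1348e+6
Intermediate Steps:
(356 + 2787)*(y(49) + 1634) = (356 + 2787)*(-13/49 + 1634) = 3143*(-13*1/49 + 1634) = 3143*(-13/49 + 1634) = 3143*(80053/49) = 35943797/7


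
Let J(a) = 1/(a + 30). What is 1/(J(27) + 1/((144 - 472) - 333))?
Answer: 37677/604 ≈ 62.379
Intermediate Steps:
J(a) = 1/(30 + a)
1/(J(27) + 1/((144 - 472) - 333)) = 1/(1/(30 + 27) + 1/((144 - 472) - 333)) = 1/(1/57 + 1/(-328 - 333)) = 1/(1/57 + 1/(-661)) = 1/(1/57 - 1/661) = 1/(604/37677) = 37677/604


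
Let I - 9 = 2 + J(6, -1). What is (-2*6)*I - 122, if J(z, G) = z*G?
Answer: -182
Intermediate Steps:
J(z, G) = G*z
I = 5 (I = 9 + (2 - 1*6) = 9 + (2 - 6) = 9 - 4 = 5)
(-2*6)*I - 122 = -2*6*5 - 122 = -1*12*5 - 122 = -12*5 - 122 = -60 - 122 = -182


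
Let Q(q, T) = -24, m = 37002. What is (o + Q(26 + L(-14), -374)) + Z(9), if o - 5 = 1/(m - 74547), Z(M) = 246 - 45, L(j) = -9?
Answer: 6833189/37545 ≈ 182.00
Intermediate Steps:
Z(M) = 201
o = 187724/37545 (o = 5 + 1/(37002 - 74547) = 5 + 1/(-37545) = 5 - 1/37545 = 187724/37545 ≈ 5.0000)
(o + Q(26 + L(-14), -374)) + Z(9) = (187724/37545 - 24) + 201 = -713356/37545 + 201 = 6833189/37545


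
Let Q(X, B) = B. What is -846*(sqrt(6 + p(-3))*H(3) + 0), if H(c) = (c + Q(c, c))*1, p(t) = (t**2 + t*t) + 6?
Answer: -5076*sqrt(30) ≈ -27802.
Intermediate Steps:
p(t) = 6 + 2*t**2 (p(t) = (t**2 + t**2) + 6 = 2*t**2 + 6 = 6 + 2*t**2)
H(c) = 2*c (H(c) = (c + c)*1 = (2*c)*1 = 2*c)
-846*(sqrt(6 + p(-3))*H(3) + 0) = -846*(sqrt(6 + (6 + 2*(-3)**2))*(2*3) + 0) = -846*(sqrt(6 + (6 + 2*9))*6 + 0) = -846*(sqrt(6 + (6 + 18))*6 + 0) = -846*(sqrt(6 + 24)*6 + 0) = -846*(sqrt(30)*6 + 0) = -846*(6*sqrt(30) + 0) = -5076*sqrt(30)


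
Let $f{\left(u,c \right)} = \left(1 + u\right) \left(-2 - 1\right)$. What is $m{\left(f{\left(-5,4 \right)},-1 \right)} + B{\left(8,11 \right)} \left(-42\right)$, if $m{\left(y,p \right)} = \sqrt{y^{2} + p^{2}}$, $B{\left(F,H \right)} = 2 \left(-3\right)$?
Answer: $252 + \sqrt{145} \approx 264.04$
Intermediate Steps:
$B{\left(F,H \right)} = -6$
$f{\left(u,c \right)} = -3 - 3 u$ ($f{\left(u,c \right)} = \left(1 + u\right) \left(-3\right) = -3 - 3 u$)
$m{\left(y,p \right)} = \sqrt{p^{2} + y^{2}}$
$m{\left(f{\left(-5,4 \right)},-1 \right)} + B{\left(8,11 \right)} \left(-42\right) = \sqrt{\left(-1\right)^{2} + \left(-3 - -15\right)^{2}} - -252 = \sqrt{1 + \left(-3 + 15\right)^{2}} + 252 = \sqrt{1 + 12^{2}} + 252 = \sqrt{1 + 144} + 252 = \sqrt{145} + 252 = 252 + \sqrt{145}$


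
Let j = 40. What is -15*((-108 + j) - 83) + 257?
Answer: 2522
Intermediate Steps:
-15*((-108 + j) - 83) + 257 = -15*((-108 + 40) - 83) + 257 = -15*(-68 - 83) + 257 = -15*(-151) + 257 = 2265 + 257 = 2522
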